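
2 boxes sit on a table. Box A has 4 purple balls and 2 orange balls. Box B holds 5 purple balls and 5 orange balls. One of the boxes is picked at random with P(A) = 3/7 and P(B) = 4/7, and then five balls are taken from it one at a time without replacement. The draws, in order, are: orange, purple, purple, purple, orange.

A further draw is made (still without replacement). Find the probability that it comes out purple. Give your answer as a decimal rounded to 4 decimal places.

0.7345

Under each hypothesis, the probability of the observed sequence is: P(data | box A) = (2/6)(4/5)(3/4)(2/3)(1/2) = 0.066667; P(data | box B) = (5/10)(5/9)(4/8)(3/7)(4/6) = 0.039683.
Weighting by the prior gives 3/7 · 0.066667 = 0.028571, 4/7 · 0.039683 = 0.022676; these sum to 0.051247.
The posterior is then P(box A | data) = 0.55752, P(box B | data) = 0.44248.
The predictive probability is P(purple next | data) = (1)(0.55752) + (2/5)(0.44248) = 0.73451.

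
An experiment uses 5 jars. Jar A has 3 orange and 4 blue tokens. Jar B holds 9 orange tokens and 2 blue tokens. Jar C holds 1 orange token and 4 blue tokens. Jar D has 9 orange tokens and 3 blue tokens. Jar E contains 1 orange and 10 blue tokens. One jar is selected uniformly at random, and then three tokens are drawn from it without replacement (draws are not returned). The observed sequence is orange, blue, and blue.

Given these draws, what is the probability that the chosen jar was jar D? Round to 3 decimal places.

0.078

Compute the likelihood of the observed sequence for each case: P(data | jar A) = (3/7)(4/6)(3/5) = 0.17143; P(data | jar B) = (9/11)(2/10)(1/9) = 0.018182; P(data | jar C) = (1/5)(4/4)(3/3) = 0.2; P(data | jar D) = (9/12)(3/11)(2/10) = 0.040909; P(data | jar E) = (1/11)(10/10)(9/9) = 0.090909.
Multiplying each by its prior: 1/5 · 0.17143 = 0.034286, 1/5 · 0.018182 = 0.0036364, 1/5 · 0.2 = 0.04, 1/5 · 0.040909 = 0.0081818, 1/5 · 0.090909 = 0.018182; these sum to 0.10429.
Hence P(jar D | data) = (0.0081818) / (0.10429) = 0.078456.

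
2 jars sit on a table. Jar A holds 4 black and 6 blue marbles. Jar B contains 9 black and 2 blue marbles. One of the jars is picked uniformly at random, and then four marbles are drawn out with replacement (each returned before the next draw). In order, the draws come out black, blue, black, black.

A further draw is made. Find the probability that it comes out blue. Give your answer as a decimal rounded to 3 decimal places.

Compute the likelihood of the observed sequence for each case: P(data | jar A) = (4/10)(6/10)(4/10)(4/10) = 0.0384; P(data | jar B) = (9/11)(2/11)(9/11)(9/11) = 0.099583.
The prior-weighted likelihoods are 1/2 · 0.0384 = 0.0192, 1/2 · 0.099583 = 0.049792; these sum to 0.068992.
Dividing through by the total gives posterior P(jar A | data) = 0.27829, P(jar B | data) = 0.72171.
The predictive probability is P(blue next | data) = (3/5)(0.27829) + (2/11)(0.72171) = 0.2982.

0.298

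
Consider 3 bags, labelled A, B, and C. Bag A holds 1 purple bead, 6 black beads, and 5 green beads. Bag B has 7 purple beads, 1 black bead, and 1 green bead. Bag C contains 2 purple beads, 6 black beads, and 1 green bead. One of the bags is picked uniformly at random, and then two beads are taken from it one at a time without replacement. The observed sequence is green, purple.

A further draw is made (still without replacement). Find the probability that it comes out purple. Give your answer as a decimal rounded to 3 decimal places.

Under each hypothesis, the probability of the observed sequence is: P(data | bag A) = (5/12)(1/11) = 5/132; P(data | bag B) = (1/9)(7/8) = 7/72; P(data | bag C) = (1/9)(2/8) = 1/36.
Weighting by the prior gives 1/3 · 5/132 = 5/396, 1/3 · 7/72 = 7/216, 1/3 · 1/36 = 1/108; these sum to 43/792.
Normalising, the posterior is P(bag A | data) = 10/43, P(bag B | data) = 77/129, P(bag C | data) = 22/129.
The predictive probability is P(purple next | data) = (0)(10/43) + (6/7)(77/129) + (1/7)(22/129) = 484/903.

0.536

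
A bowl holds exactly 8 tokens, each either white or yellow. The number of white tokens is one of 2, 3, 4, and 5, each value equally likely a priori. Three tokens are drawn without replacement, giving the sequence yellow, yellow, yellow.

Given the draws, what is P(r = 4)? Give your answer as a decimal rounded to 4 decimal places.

0.1143

Under each hypothesis, the probability of the observed sequence is: P(data | r = 2) = (6/8)(5/7)(4/6) = 5/14; P(data | r = 3) = (5/8)(4/7)(3/6) = 5/28; P(data | r = 4) = (4/8)(3/7)(2/6) = 1/14; P(data | r = 5) = (3/8)(2/7)(1/6) = 1/56.
Multiplying each by its prior: 1/4 · 5/14 = 5/56, 1/4 · 5/28 = 5/112, 1/4 · 1/14 = 1/56, 1/4 · 1/56 = 1/224; these sum to 5/32.
Therefore the posterior P(r = 4 | data) = (1/56) / (5/32) = 4/35.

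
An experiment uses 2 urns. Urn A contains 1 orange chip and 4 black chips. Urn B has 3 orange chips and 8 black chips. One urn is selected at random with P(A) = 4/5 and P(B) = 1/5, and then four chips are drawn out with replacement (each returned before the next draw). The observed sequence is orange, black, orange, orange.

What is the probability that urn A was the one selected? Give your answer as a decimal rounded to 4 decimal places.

0.6344

Under each hypothesis, the probability of the observed sequence is: P(data | urn A) = (1/5)(4/5)(1/5)(1/5) = 0.0064; P(data | urn B) = (3/11)(8/11)(3/11)(3/11) = 0.014753.
The prior-weighted likelihoods are 4/5 · 0.0064 = 0.00512, 1/5 · 0.014753 = 0.0029506; with total 0.0080706.
Therefore the posterior P(urn A | data) = (0.00512) / (0.0080706) = 0.6344.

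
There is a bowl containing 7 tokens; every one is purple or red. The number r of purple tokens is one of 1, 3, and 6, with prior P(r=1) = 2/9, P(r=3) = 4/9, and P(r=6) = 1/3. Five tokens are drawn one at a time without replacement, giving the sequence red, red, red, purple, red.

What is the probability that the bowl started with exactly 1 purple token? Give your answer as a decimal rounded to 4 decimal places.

The likelihood of the observed sequence under each hypothesis: P(data | r = 1) = (6/7)(5/6)(4/5)(1/4)(3/3) = 1/7; P(data | r = 3) = (4/7)(3/6)(2/5)(3/4)(1/3) = 1/35; P(data | r = 6) = (1/7)(0/6) = 0.
Weighting by the prior gives 2/9 · 1/7 = 2/63, 4/9 · 1/35 = 4/315, 1/3 · 0 = 0; these sum to 2/45.
Hence P(r = 1 | data) = (2/63) / (2/45) = 5/7.

0.7143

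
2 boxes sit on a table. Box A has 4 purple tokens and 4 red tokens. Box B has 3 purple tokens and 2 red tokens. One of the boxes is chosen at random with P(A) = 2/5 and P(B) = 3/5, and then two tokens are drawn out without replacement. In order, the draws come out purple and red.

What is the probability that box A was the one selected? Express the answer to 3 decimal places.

Under each hypothesis, the probability of the observed sequence is: P(data | box A) = (4/8)(4/7) = 2/7; P(data | box B) = (3/5)(2/4) = 3/10.
Multiplying each by its prior: 2/5 · 2/7 = 4/35, 3/5 · 3/10 = 9/50; summing to 103/350.
By Bayes' rule, P(box A | data) = (4/35) / (103/350) = 40/103.

0.388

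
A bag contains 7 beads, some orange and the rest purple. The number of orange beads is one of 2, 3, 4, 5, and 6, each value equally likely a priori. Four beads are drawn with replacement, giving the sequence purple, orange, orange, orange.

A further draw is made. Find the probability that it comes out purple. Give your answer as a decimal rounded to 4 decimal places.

0.3410

Compute the likelihood of the observed sequence for each case: P(data | r = 2) = (5/7)(2/7)(2/7)(2/7) = 0.01666; P(data | r = 3) = (4/7)(3/7)(3/7)(3/7) = 0.044981; P(data | r = 4) = (3/7)(4/7)(4/7)(4/7) = 0.079967; P(data | r = 5) = (2/7)(5/7)(5/7)(5/7) = 0.10412; P(data | r = 6) = (1/7)(6/7)(6/7)(6/7) = 0.089963.
Weighting by the prior gives 1/5 · 0.01666 = 0.0033319, 1/5 · 0.044981 = 0.0089963, 1/5 · 0.079967 = 0.015993, 1/5 · 0.10412 = 0.020825, 1/5 · 0.089963 = 0.017993; with total 0.067139.
Dividing through by the total gives posterior P(r = 2 | data) = 0.049628, P(r = 3 | data) = 0.134, P(r = 4 | data) = 0.23821, P(r = 5 | data) = 0.31017, P(r = 6 | data) = 0.26799.
The predictive probability is P(purple next | data) = (5/7)(0.049628) + (4/7)(0.134) + (3/7)(0.23821) + (2/7)(0.31017) + (1/7)(0.26799) = 0.34101.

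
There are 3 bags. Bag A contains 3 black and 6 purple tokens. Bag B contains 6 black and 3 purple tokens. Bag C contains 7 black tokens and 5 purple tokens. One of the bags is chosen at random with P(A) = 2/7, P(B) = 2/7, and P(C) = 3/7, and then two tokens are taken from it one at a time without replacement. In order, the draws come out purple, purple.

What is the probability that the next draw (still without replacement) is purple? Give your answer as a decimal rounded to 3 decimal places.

0.438

Compute the likelihood of the observed sequence for each case: P(data | bag A) = (6/9)(5/8) = 5/12; P(data | bag B) = (3/9)(2/8) = 1/12; P(data | bag C) = (5/12)(4/11) = 5/33.
The prior-weighted likelihoods are 2/7 · 5/12 = 5/42, 2/7 · 1/12 = 1/42, 3/7 · 5/33 = 5/77; these sum to 16/77.
Normalising, the posterior is P(bag A | data) = 55/96, P(bag B | data) = 11/96, P(bag C | data) = 5/16.
The predictive probability is P(purple next | data) = (4/7)(55/96) + (1/7)(11/96) + (3/10)(5/16) = 7/16.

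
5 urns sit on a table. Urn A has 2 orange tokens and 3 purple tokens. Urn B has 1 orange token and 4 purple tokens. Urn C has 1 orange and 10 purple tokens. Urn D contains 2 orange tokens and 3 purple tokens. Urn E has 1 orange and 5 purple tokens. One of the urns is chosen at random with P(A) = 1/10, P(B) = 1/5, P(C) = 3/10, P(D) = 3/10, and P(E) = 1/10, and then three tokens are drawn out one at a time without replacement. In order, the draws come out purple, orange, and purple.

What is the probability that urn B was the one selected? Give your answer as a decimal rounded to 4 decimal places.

0.2440

For each hypothesis, P(data | H) works out to: P(data | urn A) = (3/5)(2/4)(2/3) = 0.2; P(data | urn B) = (4/5)(1/4)(3/3) = 0.2; P(data | urn C) = (10/11)(1/10)(9/9) = 0.090909; P(data | urn D) = (3/5)(2/4)(2/3) = 0.2; P(data | urn E) = (5/6)(1/5)(4/4) = 0.16667.
Weighting by the prior gives 1/10 · 0.2 = 0.02, 1/5 · 0.2 = 0.04, 3/10 · 0.090909 = 0.027273, 3/10 · 0.2 = 0.06, 1/10 · 0.16667 = 0.016667; summing to 0.16394.
So P(urn B | data) = (0.04) / (0.16394) = 0.24399.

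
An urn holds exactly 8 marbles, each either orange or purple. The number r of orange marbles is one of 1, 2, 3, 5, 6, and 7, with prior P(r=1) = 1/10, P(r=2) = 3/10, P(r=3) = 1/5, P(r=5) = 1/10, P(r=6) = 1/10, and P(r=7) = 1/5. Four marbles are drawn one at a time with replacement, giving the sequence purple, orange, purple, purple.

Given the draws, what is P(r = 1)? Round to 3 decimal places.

0.133

For each hypothesis, P(data | H) works out to: P(data | r = 1) = (7/8)(1/8)(7/8)(7/8) = 0.08374; P(data | r = 2) = (6/8)(2/8)(6/8)(6/8) = 0.10547; P(data | r = 3) = (5/8)(3/8)(5/8)(5/8) = 0.091553; P(data | r = 5) = (3/8)(5/8)(3/8)(3/8) = 0.032959; P(data | r = 6) = (2/8)(6/8)(2/8)(2/8) = 0.011719; P(data | r = 7) = (1/8)(7/8)(1/8)(1/8) = 0.001709.
Multiplying each by its prior: 1/10 · 0.08374 = 0.008374, 3/10 · 0.10547 = 0.031641, 1/5 · 0.091553 = 0.018311, 1/10 · 0.032959 = 0.0032959, 1/10 · 0.011719 = 0.0011719, 1/5 · 0.001709 = 0.0003418; summing to 0.063135.
Hence P(r = 1 | data) = (0.008374) / (0.063135) = 0.13264.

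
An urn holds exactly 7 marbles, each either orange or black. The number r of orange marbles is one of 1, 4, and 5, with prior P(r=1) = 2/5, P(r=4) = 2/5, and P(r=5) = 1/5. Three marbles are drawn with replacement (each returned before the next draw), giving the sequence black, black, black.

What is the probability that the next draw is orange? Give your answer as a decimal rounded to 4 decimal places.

0.1990

For each hypothesis, P(data | H) works out to: P(data | r = 1) = (6/7)(6/7)(6/7) = 0.62974; P(data | r = 4) = (3/7)(3/7)(3/7) = 0.078717; P(data | r = 5) = (2/7)(2/7)(2/7) = 0.023324.
Multiplying each by its prior: 2/5 · 0.62974 = 0.2519, 2/5 · 0.078717 = 0.031487, 1/5 · 0.023324 = 0.0046647; with total 0.28805.
The posterior is then P(r = 1 | data) = 0.87449, P(r = 4 | data) = 0.10931, P(r = 5 | data) = 0.016194.
So P(orange next | data) = Σ P(orange next | H) P(H | data) = (1/7)(0.87449) + (4/7)(0.10931) + (5/7)(0.016194) = 0.19896.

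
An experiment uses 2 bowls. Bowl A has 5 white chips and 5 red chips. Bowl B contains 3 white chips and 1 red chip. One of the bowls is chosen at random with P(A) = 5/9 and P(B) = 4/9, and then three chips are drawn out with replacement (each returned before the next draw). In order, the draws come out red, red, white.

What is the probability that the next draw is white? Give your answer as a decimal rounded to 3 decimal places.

Compute the likelihood of the observed sequence for each case: P(data | bowl A) = (5/10)(5/10)(5/10) = 1/8; P(data | bowl B) = (1/4)(1/4)(3/4) = 3/64.
Multiplying each by its prior: 5/9 · 1/8 = 5/72, 4/9 · 3/64 = 1/48; summing to 13/144.
Dividing through by the total gives posterior P(bowl A | data) = 10/13, P(bowl B | data) = 3/13.
The predictive probability is P(white next | data) = (1/2)(10/13) + (3/4)(3/13) = 29/52.

0.558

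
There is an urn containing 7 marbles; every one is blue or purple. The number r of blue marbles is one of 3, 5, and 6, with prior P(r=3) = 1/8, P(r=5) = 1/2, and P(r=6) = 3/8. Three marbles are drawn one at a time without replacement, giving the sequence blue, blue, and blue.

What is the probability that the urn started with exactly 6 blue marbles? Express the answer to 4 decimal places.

0.5941

Under each hypothesis, the probability of the observed sequence is: P(data | r = 3) = (3/7)(2/6)(1/5) = 1/35; P(data | r = 5) = (5/7)(4/6)(3/5) = 2/7; P(data | r = 6) = (6/7)(5/6)(4/5) = 4/7.
The prior-weighted likelihoods are 1/8 · 1/35 = 1/280, 1/2 · 2/7 = 1/7, 3/8 · 4/7 = 3/14; these sum to 101/280.
So P(r = 6 | data) = (3/14) / (101/280) = 60/101.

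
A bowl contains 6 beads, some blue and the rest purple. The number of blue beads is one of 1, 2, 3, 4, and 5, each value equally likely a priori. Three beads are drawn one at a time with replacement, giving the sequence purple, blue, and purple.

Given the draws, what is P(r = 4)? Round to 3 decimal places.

0.152

For each hypothesis, P(data | H) works out to: P(data | r = 1) = (5/6)(1/6)(5/6) = 25/216; P(data | r = 2) = (4/6)(2/6)(4/6) = 4/27; P(data | r = 3) = (3/6)(3/6)(3/6) = 1/8; P(data | r = 4) = (2/6)(4/6)(2/6) = 2/27; P(data | r = 5) = (1/6)(5/6)(1/6) = 5/216.
Multiplying each by its prior: 1/5 · 25/216 = 5/216, 1/5 · 4/27 = 4/135, 1/5 · 1/8 = 1/40, 1/5 · 2/27 = 2/135, 1/5 · 5/216 = 1/216; with total 7/72.
So P(r = 4 | data) = (2/135) / (7/72) = 16/105.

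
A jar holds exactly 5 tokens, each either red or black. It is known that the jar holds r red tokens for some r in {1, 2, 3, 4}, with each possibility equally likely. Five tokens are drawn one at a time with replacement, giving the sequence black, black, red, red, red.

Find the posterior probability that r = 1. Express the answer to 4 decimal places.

For each hypothesis, P(data | H) works out to: P(data | r = 1) = (4/5)(4/5)(1/5)(1/5)(1/5) = 0.00512; P(data | r = 2) = (3/5)(3/5)(2/5)(2/5)(2/5) = 0.02304; P(data | r = 3) = (2/5)(2/5)(3/5)(3/5)(3/5) = 0.03456; P(data | r = 4) = (1/5)(1/5)(4/5)(4/5)(4/5) = 0.02048.
The prior-weighted likelihoods are 1/4 · 0.00512 = 0.00128, 1/4 · 0.02304 = 0.00576, 1/4 · 0.03456 = 0.00864, 1/4 · 0.02048 = 0.00512; with total 0.0208.
Hence P(r = 1 | data) = (0.00128) / (0.0208) = 0.061538.

0.0615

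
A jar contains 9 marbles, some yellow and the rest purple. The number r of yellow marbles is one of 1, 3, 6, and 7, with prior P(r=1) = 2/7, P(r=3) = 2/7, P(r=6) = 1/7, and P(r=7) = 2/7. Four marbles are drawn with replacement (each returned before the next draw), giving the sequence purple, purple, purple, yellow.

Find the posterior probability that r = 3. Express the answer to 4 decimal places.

0.4996

Compute the likelihood of the observed sequence for each case: P(data | r = 1) = (8/9)(8/9)(8/9)(1/9) = 0.078037; P(data | r = 3) = (6/9)(6/9)(6/9)(3/9) = 0.098765; P(data | r = 6) = (3/9)(3/9)(3/9)(6/9) = 0.024691; P(data | r = 7) = (2/9)(2/9)(2/9)(7/9) = 0.0085353.
Weighting by the prior gives 2/7 · 0.078037 = 0.022296, 2/7 · 0.098765 = 0.028219, 1/7 · 0.024691 = 0.0035273, 2/7 · 0.0085353 = 0.0024387; with total 0.056481.
Therefore the posterior P(r = 3 | data) = (0.028219) / (0.056481) = 0.49961.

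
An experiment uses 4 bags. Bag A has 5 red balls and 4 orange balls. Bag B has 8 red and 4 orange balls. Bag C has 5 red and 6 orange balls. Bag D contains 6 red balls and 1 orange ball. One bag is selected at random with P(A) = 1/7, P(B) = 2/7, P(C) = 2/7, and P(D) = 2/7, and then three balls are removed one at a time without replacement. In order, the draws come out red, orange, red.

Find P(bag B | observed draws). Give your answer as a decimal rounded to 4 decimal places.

0.3307

For each hypothesis, P(data | H) works out to: P(data | bag A) = (5/9)(4/8)(4/7) = 0.15873; P(data | bag B) = (8/12)(4/11)(7/10) = 0.1697; P(data | bag C) = (5/11)(6/10)(4/9) = 0.12121; P(data | bag D) = (6/7)(1/6)(5/5) = 0.14286.
The prior-weighted likelihoods are 1/7 · 0.15873 = 0.022676, 2/7 · 0.1697 = 0.048485, 2/7 · 0.12121 = 0.034632, 2/7 · 0.14286 = 0.040816; summing to 0.14661.
Therefore the posterior P(bag B | data) = (0.048485) / (0.14661) = 0.33071.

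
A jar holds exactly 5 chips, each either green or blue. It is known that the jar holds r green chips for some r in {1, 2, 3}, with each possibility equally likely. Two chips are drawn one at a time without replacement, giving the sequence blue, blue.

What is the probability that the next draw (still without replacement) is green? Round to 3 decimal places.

Compute the likelihood of the observed sequence for each case: P(data | r = 1) = (4/5)(3/4) = 3/5; P(data | r = 2) = (3/5)(2/4) = 3/10; P(data | r = 3) = (2/5)(1/4) = 1/10.
The prior-weighted likelihoods are 1/3 · 3/5 = 1/5, 1/3 · 3/10 = 1/10, 1/3 · 1/10 = 1/30; with total 1/3.
Dividing through by the total gives posterior P(r = 1 | data) = 3/5, P(r = 2 | data) = 3/10, P(r = 3 | data) = 1/10.
The predictive probability is P(green next | data) = (1/3)(3/5) + (2/3)(3/10) + (1)(1/10) = 1/2.

0.500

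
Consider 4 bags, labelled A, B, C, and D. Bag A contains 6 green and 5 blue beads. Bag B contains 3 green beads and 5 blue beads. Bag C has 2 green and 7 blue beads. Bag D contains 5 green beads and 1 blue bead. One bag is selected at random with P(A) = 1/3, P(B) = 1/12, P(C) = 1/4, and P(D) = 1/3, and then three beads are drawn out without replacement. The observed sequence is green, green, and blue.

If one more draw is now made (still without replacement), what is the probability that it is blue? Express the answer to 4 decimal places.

For each hypothesis, P(data | H) works out to: P(data | bag A) = (6/11)(5/10)(5/9) = 0.15152; P(data | bag B) = (3/8)(2/7)(5/6) = 0.089286; P(data | bag C) = (2/9)(1/8)(7/7) = 0.027778; P(data | bag D) = (5/6)(4/5)(1/4) = 0.16667.
Weighting by the prior gives 1/3 · 0.15152 = 0.050505, 1/12 · 0.089286 = 0.0074405, 1/4 · 0.027778 = 0.0069444, 1/3 · 0.16667 = 0.055556; these sum to 0.12045.
Normalising, the posterior is P(bag A | data) = 0.41932, P(bag B | data) = 0.061775, P(bag C | data) = 0.057656, P(bag D | data) = 0.46125.
The predictive probability is P(blue next | data) = (1/2)(0.41932) + (4/5)(0.061775) + (1)(0.057656) + (0)(0.46125) = 0.31674.

0.3167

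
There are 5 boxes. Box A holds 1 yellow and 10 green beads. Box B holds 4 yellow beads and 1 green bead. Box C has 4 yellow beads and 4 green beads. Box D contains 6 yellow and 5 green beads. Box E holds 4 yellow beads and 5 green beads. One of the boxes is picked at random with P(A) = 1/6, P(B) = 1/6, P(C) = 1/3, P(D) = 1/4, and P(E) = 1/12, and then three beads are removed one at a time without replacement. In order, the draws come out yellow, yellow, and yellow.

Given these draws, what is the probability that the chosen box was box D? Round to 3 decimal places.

0.243

The likelihood of the observed sequence under each hypothesis: P(data | box A) = (1/11)(0/10) = 0; P(data | box B) = (4/5)(3/4)(2/3) = 0.4; P(data | box C) = (4/8)(3/7)(2/6) = 0.071429; P(data | box D) = (6/11)(5/10)(4/9) = 0.12121; P(data | box E) = (4/9)(3/8)(2/7) = 0.047619.
Weighting by the prior gives 1/6 · 0 = 0, 1/6 · 0.4 = 0.066667, 1/3 · 0.071429 = 0.02381, 1/4 · 0.12121 = 0.030303, 1/12 · 0.047619 = 0.0039683; summing to 0.12475.
So P(box D | data) = (0.030303) / (0.12475) = 0.24291.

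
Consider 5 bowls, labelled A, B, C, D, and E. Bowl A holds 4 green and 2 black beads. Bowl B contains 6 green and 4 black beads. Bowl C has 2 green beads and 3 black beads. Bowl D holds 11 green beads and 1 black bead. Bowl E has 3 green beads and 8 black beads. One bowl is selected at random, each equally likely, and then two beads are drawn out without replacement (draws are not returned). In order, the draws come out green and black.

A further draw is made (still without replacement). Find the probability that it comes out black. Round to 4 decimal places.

Compute the likelihood of the observed sequence for each case: P(data | bowl A) = (4/6)(2/5) = 0.26667; P(data | bowl B) = (6/10)(4/9) = 0.26667; P(data | bowl C) = (2/5)(3/4) = 0.3; P(data | bowl D) = (11/12)(1/11) = 0.083333; P(data | bowl E) = (3/11)(8/10) = 0.21818.
Weighting by the prior gives 1/5 · 0.26667 = 0.053333, 1/5 · 0.26667 = 0.053333, 1/5 · 0.3 = 0.06, 1/5 · 0.083333 = 0.016667, 1/5 · 0.21818 = 0.043636; these sum to 0.22697.
Normalising, the posterior is P(bowl A | data) = 0.23498, P(bowl B | data) = 0.23498, P(bowl C | data) = 0.26435, P(bowl D | data) = 0.073431, P(bowl E | data) = 0.19226.
Averaging over the posterior, P(black next | data) = (1/4)(0.23498) + (3/8)(0.23498) + (2/3)(0.26435) + (0)(0.073431) + (7/9)(0.19226) = 0.47263.

0.4726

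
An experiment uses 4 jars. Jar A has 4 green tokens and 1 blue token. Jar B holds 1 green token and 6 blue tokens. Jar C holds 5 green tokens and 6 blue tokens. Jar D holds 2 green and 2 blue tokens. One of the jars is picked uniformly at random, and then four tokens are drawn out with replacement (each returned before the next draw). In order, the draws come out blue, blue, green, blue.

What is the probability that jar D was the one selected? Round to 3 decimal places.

0.269

Compute the likelihood of the observed sequence for each case: P(data | jar A) = (1/5)(1/5)(4/5)(1/5) = 0.0064; P(data | jar B) = (6/7)(6/7)(1/7)(6/7) = 0.089963; P(data | jar C) = (6/11)(6/11)(5/11)(6/11) = 0.073765; P(data | jar D) = (2/4)(2/4)(2/4)(2/4) = 0.0625.
Weighting by the prior gives 1/4 · 0.0064 = 0.0016, 1/4 · 0.089963 = 0.022491, 1/4 · 0.073765 = 0.018441, 1/4 · 0.0625 = 0.015625; with total 0.058157.
So P(jar D | data) = (0.015625) / (0.058157) = 0.26867.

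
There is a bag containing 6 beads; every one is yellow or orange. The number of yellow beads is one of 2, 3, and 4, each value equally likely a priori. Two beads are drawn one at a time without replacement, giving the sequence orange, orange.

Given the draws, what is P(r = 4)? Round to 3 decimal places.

0.100

For each hypothesis, P(data | H) works out to: P(data | r = 2) = (4/6)(3/5) = 2/5; P(data | r = 3) = (3/6)(2/5) = 1/5; P(data | r = 4) = (2/6)(1/5) = 1/15.
The prior-weighted likelihoods are 1/3 · 2/5 = 2/15, 1/3 · 1/5 = 1/15, 1/3 · 1/15 = 1/45; summing to 2/9.
So P(r = 4 | data) = (1/45) / (2/9) = 1/10.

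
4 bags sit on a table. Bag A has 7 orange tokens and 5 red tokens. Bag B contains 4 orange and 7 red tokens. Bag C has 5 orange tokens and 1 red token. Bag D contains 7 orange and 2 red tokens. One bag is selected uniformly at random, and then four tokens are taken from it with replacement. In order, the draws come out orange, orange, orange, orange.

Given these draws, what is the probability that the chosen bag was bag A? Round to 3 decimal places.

0.118

For each hypothesis, P(data | H) works out to: P(data | bag A) = (7/12)(7/12)(7/12)(7/12) = 0.11579; P(data | bag B) = (4/11)(4/11)(4/11)(4/11) = 0.017485; P(data | bag C) = (5/6)(5/6)(5/6)(5/6) = 0.48225; P(data | bag D) = (7/9)(7/9)(7/9)(7/9) = 0.36595.
The prior-weighted likelihoods are 1/4 · 0.11579 = 0.028947, 1/4 · 0.017485 = 0.0043713, 1/4 · 0.48225 = 0.12056, 1/4 · 0.36595 = 0.091488; with total 0.24537.
So P(bag A | data) = (0.028947) / (0.24537) = 0.11797.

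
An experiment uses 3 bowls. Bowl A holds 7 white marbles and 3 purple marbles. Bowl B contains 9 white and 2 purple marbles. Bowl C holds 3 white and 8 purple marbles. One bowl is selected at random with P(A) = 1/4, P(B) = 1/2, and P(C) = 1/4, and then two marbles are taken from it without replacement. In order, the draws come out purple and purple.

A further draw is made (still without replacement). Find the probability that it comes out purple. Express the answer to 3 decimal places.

0.568

The likelihood of the observed sequence under each hypothesis: P(data | bowl A) = (3/10)(2/9) = 1/15; P(data | bowl B) = (2/11)(1/10) = 1/55; P(data | bowl C) = (8/11)(7/10) = 28/55.
Weighting by the prior gives 1/4 · 1/15 = 1/60, 1/2 · 1/55 = 1/110, 1/4 · 28/55 = 7/55; summing to 101/660.
Normalising, the posterior is P(bowl A | data) = 11/101, P(bowl B | data) = 6/101, P(bowl C | data) = 84/101.
The predictive probability is P(purple next | data) = (1/8)(11/101) + (0)(6/101) + (2/3)(84/101) = 459/808.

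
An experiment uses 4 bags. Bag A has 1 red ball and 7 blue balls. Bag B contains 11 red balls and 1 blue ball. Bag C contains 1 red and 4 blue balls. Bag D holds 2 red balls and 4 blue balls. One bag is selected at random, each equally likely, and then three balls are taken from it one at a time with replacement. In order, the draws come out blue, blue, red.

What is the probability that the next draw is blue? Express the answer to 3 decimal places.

Under each hypothesis, the probability of the observed sequence is: P(data | bag A) = (7/8)(7/8)(1/8) = 0.095703; P(data | bag B) = (1/12)(1/12)(11/12) = 0.0063657; P(data | bag C) = (4/5)(4/5)(1/5) = 0.128; P(data | bag D) = (4/6)(4/6)(2/6) = 0.14815.
Weighting by the prior gives 1/4 · 0.095703 = 0.023926, 1/4 · 0.0063657 = 0.0015914, 1/4 · 0.128 = 0.032, 1/4 · 0.14815 = 0.037037; summing to 0.094554.
Dividing through by the total gives posterior P(bag A | data) = 0.25304, P(bag B | data) = 0.016831, P(bag C | data) = 0.33843, P(bag D | data) = 0.3917.
The predictive probability is P(blue next | data) = (7/8)(0.25304) + (1/12)(0.016831) + (4/5)(0.33843) + (2/3)(0.3917) = 0.75469.

0.755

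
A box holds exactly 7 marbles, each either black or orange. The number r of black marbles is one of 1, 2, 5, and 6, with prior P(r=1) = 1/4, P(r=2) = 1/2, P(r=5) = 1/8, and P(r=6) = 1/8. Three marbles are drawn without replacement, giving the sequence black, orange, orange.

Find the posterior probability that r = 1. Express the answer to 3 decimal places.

For each hypothesis, P(data | H) works out to: P(data | r = 1) = (1/7)(6/6)(5/5) = 1/7; P(data | r = 2) = (2/7)(5/6)(4/5) = 4/21; P(data | r = 5) = (5/7)(2/6)(1/5) = 1/21; P(data | r = 6) = (6/7)(1/6)(0/5) = 0.
Weighting by the prior gives 1/4 · 1/7 = 1/28, 1/2 · 4/21 = 2/21, 1/8 · 1/21 = 1/168, 1/8 · 0 = 0; these sum to 23/168.
So P(r = 1 | data) = (1/28) / (23/168) = 6/23.

0.261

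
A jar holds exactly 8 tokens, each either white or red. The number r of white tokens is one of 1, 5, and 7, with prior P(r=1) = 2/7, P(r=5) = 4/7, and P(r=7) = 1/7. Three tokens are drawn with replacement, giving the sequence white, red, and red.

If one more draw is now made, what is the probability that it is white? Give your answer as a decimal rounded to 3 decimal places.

0.459

The likelihood of the observed sequence under each hypothesis: P(data | r = 1) = (1/8)(7/8)(7/8) = 0.095703; P(data | r = 5) = (5/8)(3/8)(3/8) = 0.087891; P(data | r = 7) = (7/8)(1/8)(1/8) = 0.013672.
Multiplying each by its prior: 2/7 · 0.095703 = 0.027344, 4/7 · 0.087891 = 0.050223, 1/7 · 0.013672 = 0.0019531; with total 0.07952.
The posterior is then P(r = 1 | data) = 0.34386, P(r = 5 | data) = 0.63158, P(r = 7 | data) = 0.024561.
Averaging over the posterior, P(white next | data) = (1/8)(0.34386) + (5/8)(0.63158) + (7/8)(0.024561) = 0.45921.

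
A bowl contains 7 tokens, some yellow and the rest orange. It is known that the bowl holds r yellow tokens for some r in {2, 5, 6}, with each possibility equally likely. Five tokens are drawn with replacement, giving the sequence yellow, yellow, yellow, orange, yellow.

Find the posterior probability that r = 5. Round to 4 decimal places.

Under each hypothesis, the probability of the observed sequence is: P(data | r = 2) = (2/7)(2/7)(2/7)(5/7)(2/7) = 0.0047599; P(data | r = 5) = (5/7)(5/7)(5/7)(2/7)(5/7) = 0.074374; P(data | r = 6) = (6/7)(6/7)(6/7)(1/7)(6/7) = 0.077111.
The prior-weighted likelihoods are 1/3 · 0.0047599 = 0.0015866, 1/3 · 0.074374 = 0.024791, 1/3 · 0.077111 = 0.025704; with total 0.052081.
By Bayes' rule, P(r = 5 | data) = (0.024791) / (0.052081) = 0.47601.

0.4760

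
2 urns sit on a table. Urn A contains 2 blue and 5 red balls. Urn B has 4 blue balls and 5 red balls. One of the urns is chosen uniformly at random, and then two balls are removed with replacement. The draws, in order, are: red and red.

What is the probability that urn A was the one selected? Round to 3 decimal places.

0.623

For each hypothesis, P(data | H) works out to: P(data | urn A) = (5/7)(5/7) = 0.5102; P(data | urn B) = (5/9)(5/9) = 0.30864.
Weighting by the prior gives 1/2 · 0.5102 = 0.2551, 1/2 · 0.30864 = 0.15432; these sum to 0.40942.
Hence P(urn A | data) = (0.2551) / (0.40942) = 0.62308.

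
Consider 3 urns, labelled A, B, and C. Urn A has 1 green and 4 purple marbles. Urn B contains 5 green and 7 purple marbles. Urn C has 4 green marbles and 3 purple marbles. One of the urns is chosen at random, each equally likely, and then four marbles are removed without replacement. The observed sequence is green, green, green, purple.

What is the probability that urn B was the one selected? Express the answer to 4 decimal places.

0.2920

For each hypothesis, P(data | H) works out to: P(data | urn A) = (1/5)(0/4) = 0; P(data | urn B) = (5/12)(4/11)(3/10)(7/9) = 0.035354; P(data | urn C) = (4/7)(3/6)(2/5)(3/4) = 0.085714.
The prior-weighted likelihoods are 1/3 · 0 = 0, 1/3 · 0.035354 = 0.011785, 1/3 · 0.085714 = 0.028571; with total 0.040356.
Hence P(urn B | data) = (0.011785) / (0.040356) = 0.29201.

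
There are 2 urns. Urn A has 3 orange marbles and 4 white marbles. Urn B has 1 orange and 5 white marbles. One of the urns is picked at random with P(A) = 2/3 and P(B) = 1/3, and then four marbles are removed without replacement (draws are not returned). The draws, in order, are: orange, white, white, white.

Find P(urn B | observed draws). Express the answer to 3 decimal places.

0.493

Compute the likelihood of the observed sequence for each case: P(data | urn A) = (3/7)(4/6)(3/5)(2/4) = 3/35; P(data | urn B) = (1/6)(5/5)(4/4)(3/3) = 1/6.
Multiplying each by its prior: 2/3 · 3/35 = 2/35, 1/3 · 1/6 = 1/18; these sum to 71/630.
Hence P(urn B | data) = (1/18) / (71/630) = 35/71.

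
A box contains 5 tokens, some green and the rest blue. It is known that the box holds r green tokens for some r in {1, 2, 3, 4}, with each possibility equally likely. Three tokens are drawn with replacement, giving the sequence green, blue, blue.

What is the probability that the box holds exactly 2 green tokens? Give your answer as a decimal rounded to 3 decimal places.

The likelihood of the observed sequence under each hypothesis: P(data | r = 1) = (1/5)(4/5)(4/5) = 16/125; P(data | r = 2) = (2/5)(3/5)(3/5) = 18/125; P(data | r = 3) = (3/5)(2/5)(2/5) = 12/125; P(data | r = 4) = (4/5)(1/5)(1/5) = 4/125.
Weighting by the prior gives 1/4 · 16/125 = 4/125, 1/4 · 18/125 = 9/250, 1/4 · 12/125 = 3/125, 1/4 · 4/125 = 1/125; with total 1/10.
Therefore the posterior P(r = 2 | data) = (9/250) / (1/10) = 9/25.

0.360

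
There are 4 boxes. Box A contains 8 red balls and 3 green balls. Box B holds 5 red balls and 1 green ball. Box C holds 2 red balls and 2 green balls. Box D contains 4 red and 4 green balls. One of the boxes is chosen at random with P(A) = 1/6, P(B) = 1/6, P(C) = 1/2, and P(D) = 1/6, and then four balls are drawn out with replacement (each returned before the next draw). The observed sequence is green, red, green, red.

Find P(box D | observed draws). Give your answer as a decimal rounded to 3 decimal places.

Under each hypothesis, the probability of the observed sequence is: P(data | box A) = (3/11)(8/11)(3/11)(8/11) = 0.039342; P(data | box B) = (1/6)(5/6)(1/6)(5/6) = 0.01929; P(data | box C) = (2/4)(2/4)(2/4)(2/4) = 0.0625; P(data | box D) = (4/8)(4/8)(4/8)(4/8) = 0.0625.
The prior-weighted likelihoods are 1/6 · 0.039342 = 0.0065569, 1/6 · 0.01929 = 0.003215, 1/2 · 0.0625 = 0.03125, 1/6 · 0.0625 = 0.010417; summing to 0.051439.
Hence P(box D | data) = (0.010417) / (0.051439) = 0.20251.

0.203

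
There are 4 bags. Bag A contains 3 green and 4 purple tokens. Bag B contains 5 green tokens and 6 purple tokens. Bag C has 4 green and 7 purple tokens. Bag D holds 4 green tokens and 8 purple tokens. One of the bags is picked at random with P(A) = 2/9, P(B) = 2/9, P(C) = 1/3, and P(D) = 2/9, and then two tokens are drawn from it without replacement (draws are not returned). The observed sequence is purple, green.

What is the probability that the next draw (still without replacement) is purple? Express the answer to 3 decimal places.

0.632

The likelihood of the observed sequence under each hypothesis: P(data | bag A) = (4/7)(3/6) = 0.28571; P(data | bag B) = (6/11)(5/10) = 0.27273; P(data | bag C) = (7/11)(4/10) = 0.25455; P(data | bag D) = (8/12)(4/11) = 0.24242.
Weighting by the prior gives 2/9 · 0.28571 = 0.063492, 2/9 · 0.27273 = 0.060606, 1/3 · 0.25455 = 0.084848, 2/9 · 0.24242 = 0.053872; with total 0.26282.
The posterior is then P(bag A | data) = 0.24158, P(bag B | data) = 0.2306, P(bag C | data) = 0.32284, P(bag D | data) = 0.20498.
Averaging over the posterior, P(purple next | data) = (3/5)(0.24158) + (5/9)(0.2306) + (2/3)(0.32284) + (7/10)(0.20498) = 0.63177.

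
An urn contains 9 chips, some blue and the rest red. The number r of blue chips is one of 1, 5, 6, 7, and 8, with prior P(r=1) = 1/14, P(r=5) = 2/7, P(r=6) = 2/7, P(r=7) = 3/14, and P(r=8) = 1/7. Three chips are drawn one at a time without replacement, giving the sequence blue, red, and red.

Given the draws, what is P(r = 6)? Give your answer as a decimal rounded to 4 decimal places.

Compute the likelihood of the observed sequence for each case: P(data | r = 1) = (1/9)(8/8)(7/7) = 0.11111; P(data | r = 5) = (5/9)(4/8)(3/7) = 0.11905; P(data | r = 6) = (6/9)(3/8)(2/7) = 0.071429; P(data | r = 7) = (7/9)(2/8)(1/7) = 0.027778; P(data | r = 8) = (8/9)(1/8)(0/7) = 0.
The prior-weighted likelihoods are 1/14 · 0.11111 = 0.0079365, 2/7 · 0.11905 = 0.034014, 2/7 · 0.071429 = 0.020408, 3/14 · 0.027778 = 0.0059524, 1/7 · 0 = 0; summing to 0.068311.
Hence P(r = 6 | data) = (0.020408) / (0.068311) = 0.29876.

0.2988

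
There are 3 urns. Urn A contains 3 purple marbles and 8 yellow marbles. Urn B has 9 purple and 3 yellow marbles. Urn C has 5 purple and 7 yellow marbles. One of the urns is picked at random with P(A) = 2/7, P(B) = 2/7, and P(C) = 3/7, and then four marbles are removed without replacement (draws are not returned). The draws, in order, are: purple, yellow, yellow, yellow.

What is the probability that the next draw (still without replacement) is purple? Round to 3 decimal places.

Under each hypothesis, the probability of the observed sequence is: P(data | urn A) = (3/11)(8/10)(7/9)(6/8) = 0.12727; P(data | urn B) = (9/12)(3/11)(2/10)(1/9) = 0.0045455; P(data | urn C) = (5/12)(7/11)(6/10)(5/9) = 0.088384.
Weighting by the prior gives 2/7 · 0.12727 = 0.036364, 2/7 · 0.0045455 = 0.0012987, 3/7 · 0.088384 = 0.037879; summing to 0.075541.
Normalising, the posterior is P(urn A | data) = 0.48138, P(urn B | data) = 0.017192, P(urn C | data) = 0.50143.
The predictive probability is P(purple next | data) = (2/7)(0.48138) + (1)(0.017192) + (1/2)(0.50143) = 0.40544.

0.405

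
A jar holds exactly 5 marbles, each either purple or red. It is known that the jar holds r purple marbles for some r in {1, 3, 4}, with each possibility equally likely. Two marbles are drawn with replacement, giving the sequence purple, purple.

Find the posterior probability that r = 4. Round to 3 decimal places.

Under each hypothesis, the probability of the observed sequence is: P(data | r = 1) = (1/5)(1/5) = 1/25; P(data | r = 3) = (3/5)(3/5) = 9/25; P(data | r = 4) = (4/5)(4/5) = 16/25.
Weighting by the prior gives 1/3 · 1/25 = 1/75, 1/3 · 9/25 = 3/25, 1/3 · 16/25 = 16/75; with total 26/75.
Hence P(r = 4 | data) = (16/75) / (26/75) = 8/13.

0.615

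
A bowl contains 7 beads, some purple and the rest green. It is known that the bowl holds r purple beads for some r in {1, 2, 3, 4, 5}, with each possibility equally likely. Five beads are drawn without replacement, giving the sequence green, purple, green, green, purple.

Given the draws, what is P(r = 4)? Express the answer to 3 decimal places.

The likelihood of the observed sequence under each hypothesis: P(data | r = 1) = (6/7)(1/6)(5/5)(4/4)(0/3) = 0; P(data | r = 2) = (5/7)(2/6)(4/5)(3/4)(1/3) = 1/21; P(data | r = 3) = (4/7)(3/6)(3/5)(2/4)(2/3) = 2/35; P(data | r = 4) = (3/7)(4/6)(2/5)(1/4)(3/3) = 1/35; P(data | r = 5) = (2/7)(5/6)(1/5)(0/4) = 0.
The prior-weighted likelihoods are 1/5 · 0 = 0, 1/5 · 1/21 = 1/105, 1/5 · 2/35 = 2/175, 1/5 · 1/35 = 1/175, 1/5 · 0 = 0; summing to 2/75.
By Bayes' rule, P(r = 4 | data) = (1/175) / (2/75) = 3/14.

0.214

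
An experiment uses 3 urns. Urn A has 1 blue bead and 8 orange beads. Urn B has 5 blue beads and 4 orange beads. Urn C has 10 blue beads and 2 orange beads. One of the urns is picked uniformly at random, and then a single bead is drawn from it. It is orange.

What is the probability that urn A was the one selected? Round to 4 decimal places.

0.5926

Compute the likelihood of this draw for each case: P(data | urn A) = (8/9) = 8/9; P(data | urn B) = (4/9) = 4/9; P(data | urn C) = (2/12) = 1/6.
Multiplying each by its prior: 1/3 · 8/9 = 8/27, 1/3 · 4/9 = 4/27, 1/3 · 1/6 = 1/18; with total 1/2.
Therefore the posterior P(urn A | data) = (8/27) / (1/2) = 16/27.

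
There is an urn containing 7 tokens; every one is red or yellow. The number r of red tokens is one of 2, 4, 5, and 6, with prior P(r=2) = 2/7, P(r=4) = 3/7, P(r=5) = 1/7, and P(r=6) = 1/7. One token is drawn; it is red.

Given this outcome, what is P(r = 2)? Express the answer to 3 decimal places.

0.148

Compute the likelihood of this draw for each case: P(data | r = 2) = (2/7) = 2/7; P(data | r = 4) = (4/7) = 4/7; P(data | r = 5) = (5/7) = 5/7; P(data | r = 6) = (6/7) = 6/7.
Weighting by the prior gives 2/7 · 2/7 = 4/49, 3/7 · 4/7 = 12/49, 1/7 · 5/7 = 5/49, 1/7 · 6/7 = 6/49; these sum to 27/49.
By Bayes' rule, P(r = 2 | data) = (4/49) / (27/49) = 4/27.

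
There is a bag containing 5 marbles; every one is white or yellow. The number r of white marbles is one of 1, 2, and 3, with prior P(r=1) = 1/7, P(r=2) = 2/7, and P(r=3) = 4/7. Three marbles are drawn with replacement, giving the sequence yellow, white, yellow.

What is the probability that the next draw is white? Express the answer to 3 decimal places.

The likelihood of the observed sequence under each hypothesis: P(data | r = 1) = (4/5)(1/5)(4/5) = 16/125; P(data | r = 2) = (3/5)(2/5)(3/5) = 18/125; P(data | r = 3) = (2/5)(3/5)(2/5) = 12/125.
Weighting by the prior gives 1/7 · 16/125 = 16/875, 2/7 · 18/125 = 36/875, 4/7 · 12/125 = 48/875; summing to 4/35.
Dividing through by the total gives posterior P(r = 1 | data) = 4/25, P(r = 2 | data) = 9/25, P(r = 3 | data) = 12/25.
So P(white next | data) = Σ P(white next | H) P(H | data) = (1/5)(4/25) + (2/5)(9/25) + (3/5)(12/25) = 58/125.

0.464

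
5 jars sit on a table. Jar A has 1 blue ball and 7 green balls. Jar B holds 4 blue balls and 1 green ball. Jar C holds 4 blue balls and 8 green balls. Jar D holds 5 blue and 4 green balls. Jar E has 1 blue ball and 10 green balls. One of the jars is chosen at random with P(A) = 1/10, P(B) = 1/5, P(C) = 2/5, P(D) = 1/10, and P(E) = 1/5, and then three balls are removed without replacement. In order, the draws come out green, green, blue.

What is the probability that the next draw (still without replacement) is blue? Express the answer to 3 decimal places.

For each hypothesis, P(data | H) works out to: P(data | jar A) = (7/8)(6/7)(1/6) = 0.125; P(data | jar B) = (1/5)(0/4) = 0; P(data | jar C) = (8/12)(7/11)(4/10) = 0.1697; P(data | jar D) = (4/9)(3/8)(5/7) = 0.11905; P(data | jar E) = (10/11)(9/10)(1/9) = 0.090909.
Weighting by the prior gives 1/10 · 0.125 = 0.0125, 1/5 · 0 = 0, 2/5 · 0.1697 = 0.067879, 1/10 · 0.11905 = 0.011905, 1/5 · 0.090909 = 0.018182; with total 0.11047.
Normalising, the posterior is P(jar A | data) = 0.11316, P(jar B | data) = 0, P(jar C | data) = 0.61448, P(jar D | data) = 0.10777, P(jar E | data) = 0.16459.
So P(blue next | data) = Σ P(blue next | H) P(H | data) = (0)(0.11316) + (1/3)(0.61448) + (2/3)(0.10777) + (0)(0.16459) = 0.27667.

0.277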